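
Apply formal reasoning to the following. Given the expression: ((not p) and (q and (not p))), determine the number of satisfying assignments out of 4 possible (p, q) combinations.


Check all 4 assignments:
p=0, q=0: 0
p=0, q=1: 1
p=1, q=0: 0
p=1, q=1: 0
Count of True = 1

1


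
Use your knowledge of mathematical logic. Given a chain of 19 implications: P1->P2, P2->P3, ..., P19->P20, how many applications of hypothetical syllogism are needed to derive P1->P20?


With 19 implications in a chain connecting 20 propositions:
P1->P2, P2->P3, ..., P19->P20
Steps needed = (number of implications) - 1 = 19 - 1 = 18

18


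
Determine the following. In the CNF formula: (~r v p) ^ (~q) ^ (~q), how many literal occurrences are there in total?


Counting literals in each clause:
Clause 1: 2 literal(s)
Clause 2: 1 literal(s)
Clause 3: 1 literal(s)
Total = 4

4


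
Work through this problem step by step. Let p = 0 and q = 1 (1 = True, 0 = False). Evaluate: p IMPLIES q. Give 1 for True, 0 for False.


p = 0, q = 1
Operation: p IMPLIES q
Evaluate: 0 IMPLIES 1 = 1

1


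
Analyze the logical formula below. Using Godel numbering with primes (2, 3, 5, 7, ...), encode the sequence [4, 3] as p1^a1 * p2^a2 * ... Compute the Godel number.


Encode each element as an exponent of the corresponding prime:
  2^4 = 16
  3^3 = 27
Product = 16 * 27 = 432

432


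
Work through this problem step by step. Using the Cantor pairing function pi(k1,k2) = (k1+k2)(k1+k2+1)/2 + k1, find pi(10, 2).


k1 + k2 = 12
(k1+k2)(k1+k2+1)/2 = 12 * 13 / 2 = 78
pi = 78 + 10 = 88

88


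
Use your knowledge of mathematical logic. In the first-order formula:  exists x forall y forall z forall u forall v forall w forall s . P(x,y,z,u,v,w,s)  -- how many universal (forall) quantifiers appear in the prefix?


Quantifier prefix: exists x forall y forall z forall u forall v forall w forall s
Mark each quantifier type:
  E U U U U U U
Universal count = 6, Existential count = 1
Asked for universal (forall) quantifiers: 6

6


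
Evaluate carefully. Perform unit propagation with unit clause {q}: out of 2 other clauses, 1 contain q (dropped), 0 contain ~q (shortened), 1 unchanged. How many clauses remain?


Satisfied (removed): 1
Shortened (remain): 0
Unchanged (remain): 1
Remaining = 0 + 1 = 1

1


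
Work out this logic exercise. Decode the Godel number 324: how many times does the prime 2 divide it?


Factorize 324 by dividing by 2 repeatedly.
Division steps: 2 divides 324 exactly 2 time(s).
Exponent of 2 = 2

2


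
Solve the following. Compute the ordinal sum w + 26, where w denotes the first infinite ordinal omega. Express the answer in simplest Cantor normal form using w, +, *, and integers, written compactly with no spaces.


Compute w + 26.
Ordinal + is associative but NOT commutative; for finite n>0, n + w = w but w + n stays w+n.
w + 26 is already in normal form (a successor ordinal beyond w).
Result = w+26

w+26


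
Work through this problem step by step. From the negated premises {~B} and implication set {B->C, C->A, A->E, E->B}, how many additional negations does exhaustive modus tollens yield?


Initial negated facts: {~B}
Apply modus tollens to closure:
  ~B and E->B  =>  ~E
  ~E and A->E  =>  ~A
  ~A and C->A  =>  ~C
Final negated: {~A, ~B, ~C, ~E}
New negations: {~A, ~C, ~E}
Count = 3

3


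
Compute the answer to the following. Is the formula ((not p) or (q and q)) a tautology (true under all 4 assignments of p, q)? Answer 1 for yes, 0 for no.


Check all 4 assignments:
p=0, q=0: 1
p=0, q=1: 1
p=1, q=0: 0
p=1, q=1: 1
Satisfying count = 3/4.
Tautology iff count = 4: no.

0


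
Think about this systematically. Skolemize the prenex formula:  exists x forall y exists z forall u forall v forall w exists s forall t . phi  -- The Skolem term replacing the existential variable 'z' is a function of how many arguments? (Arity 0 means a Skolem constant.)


Quantifier prefix: exists x forall y exists z forall u forall v forall w exists s forall t
'z' is existentially quantified at position 3.
Universal variables preceding it: y
Skolem function arity = 1

1


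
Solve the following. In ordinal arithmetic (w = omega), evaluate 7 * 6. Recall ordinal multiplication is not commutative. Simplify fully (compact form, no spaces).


Compute 7 * 6.
Ordinal * is associative and left-distributive over +, but NOT commutative; for finite n>1, n*w = w but w*n stays w*n.
Both finite; ordinal * agrees with natural *: 7 * 6 = 42.
Result = 42

42


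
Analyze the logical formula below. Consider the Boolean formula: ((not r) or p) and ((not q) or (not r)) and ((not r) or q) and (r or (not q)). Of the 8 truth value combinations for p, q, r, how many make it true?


Evaluate all 8 assignments for p, q, r:
p=0, q=0, r=0: 1
p=0, q=0, r=1: 0
p=0, q=1, r=0: 0
p=0, q=1, r=1: 0
p=1, q=0, r=0: 1
p=1, q=0, r=1: 0
p=1, q=1, r=0: 0
p=1, q=1, r=1: 0
Satisfying count = 2

2


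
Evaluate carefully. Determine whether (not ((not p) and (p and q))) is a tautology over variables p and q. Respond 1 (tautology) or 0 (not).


Check all 4 assignments:
p=0, q=0: 1
p=0, q=1: 1
p=1, q=0: 1
p=1, q=1: 1
Satisfying count = 4/4.
Tautology iff count = 4: yes.

1


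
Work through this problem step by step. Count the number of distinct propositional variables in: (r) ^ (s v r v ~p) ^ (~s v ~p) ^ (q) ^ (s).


Identify each variable that appears in the formula.
Variables found: p, q, r, s
Count = 4

4


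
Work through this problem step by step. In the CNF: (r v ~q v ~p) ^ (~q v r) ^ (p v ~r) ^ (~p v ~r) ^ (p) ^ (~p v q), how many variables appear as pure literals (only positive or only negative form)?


Check each variable for pure literal status:
p: mixed (not pure)
q: mixed (not pure)
r: mixed (not pure)
Pure literal count = 0

0


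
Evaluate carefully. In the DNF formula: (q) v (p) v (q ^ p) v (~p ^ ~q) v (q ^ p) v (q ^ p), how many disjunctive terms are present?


A DNF formula is a disjunction of terms (conjunctions).
Terms are separated by v.
Counting the disjuncts: 6 terms.

6


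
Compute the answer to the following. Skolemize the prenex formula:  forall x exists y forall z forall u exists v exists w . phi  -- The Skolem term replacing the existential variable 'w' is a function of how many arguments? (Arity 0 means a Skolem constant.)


Quantifier prefix: forall x exists y forall z forall u exists v exists w
'w' is existentially quantified at position 6.
Universal variables preceding it: x, z, u
Skolem function arity = 3

3


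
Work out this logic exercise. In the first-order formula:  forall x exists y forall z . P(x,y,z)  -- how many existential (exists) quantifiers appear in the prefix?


Quantifier prefix: forall x exists y forall z
Mark each quantifier type:
  U E U
Universal count = 2, Existential count = 1
Asked for existential (exists) quantifiers: 1

1


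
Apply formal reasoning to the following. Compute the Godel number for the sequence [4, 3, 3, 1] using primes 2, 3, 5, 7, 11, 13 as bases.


Encode each element as an exponent of the corresponding prime:
  2^4 = 16
  3^3 = 27
  5^3 = 125
  7^1 = 7
Product = 16 * 27 * 125 * 7 = 378000

378000


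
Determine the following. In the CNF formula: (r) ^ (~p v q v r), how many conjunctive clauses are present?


A CNF formula is a conjunction of clauses.
Clauses are separated by ^.
Counting the conjuncts: 2 clauses.

2


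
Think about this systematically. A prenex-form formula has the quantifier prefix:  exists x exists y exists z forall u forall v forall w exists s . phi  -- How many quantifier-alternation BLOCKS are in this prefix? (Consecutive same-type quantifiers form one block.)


Quantifier-type sequence: E E E A A A E  (A=forall, E=exists)
Group into maximal same-type runs:
  Ex3 | Ax3 | Ex1
Number of blocks = 3

3


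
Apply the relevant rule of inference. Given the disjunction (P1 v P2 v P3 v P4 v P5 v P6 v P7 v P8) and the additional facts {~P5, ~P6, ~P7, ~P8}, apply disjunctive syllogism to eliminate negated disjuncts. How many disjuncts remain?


Original disjuncts (8): P1, P2, P3, P4, P5, P6, P7, P8
Negated (eliminate): ~P5, ~P6, ~P7, ~P8
Remaining disjuncts: P1, P2, P3, P4
Count = 8 - 4 = 4

4


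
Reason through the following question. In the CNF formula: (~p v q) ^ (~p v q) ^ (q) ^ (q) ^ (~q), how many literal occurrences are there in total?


Counting literals in each clause:
Clause 1: 2 literal(s)
Clause 2: 2 literal(s)
Clause 3: 1 literal(s)
Clause 4: 1 literal(s)
Clause 5: 1 literal(s)
Total = 7

7


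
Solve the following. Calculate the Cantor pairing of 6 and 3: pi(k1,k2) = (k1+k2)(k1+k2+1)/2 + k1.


k1 + k2 = 9
(k1+k2)(k1+k2+1)/2 = 9 * 10 / 2 = 45
pi = 45 + 6 = 51

51


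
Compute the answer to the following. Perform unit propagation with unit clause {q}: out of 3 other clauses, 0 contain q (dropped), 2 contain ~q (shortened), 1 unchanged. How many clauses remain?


Satisfied (removed): 0
Shortened (remain): 2
Unchanged (remain): 1
Remaining = 2 + 1 = 3

3


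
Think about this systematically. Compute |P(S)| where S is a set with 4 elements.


The power set of a set with n elements has 2^n elements.
|P(S)| = 2^4 = 16

16


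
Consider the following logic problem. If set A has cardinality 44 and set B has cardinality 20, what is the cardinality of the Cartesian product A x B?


The Cartesian product A x B contains all ordered pairs (a, b).
|A x B| = |A| * |B| = 44 * 20 = 880

880


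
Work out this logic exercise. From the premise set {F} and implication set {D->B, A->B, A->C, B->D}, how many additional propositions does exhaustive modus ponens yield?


Initial facts: {F}
Apply modus ponens to closure:
  (no implication fires)
Final known: {F}
New propositions: {(none)}
Count = 0

0


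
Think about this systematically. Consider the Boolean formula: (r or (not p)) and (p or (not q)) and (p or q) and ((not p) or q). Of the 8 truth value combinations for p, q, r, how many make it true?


Evaluate all 8 assignments for p, q, r:
p=0, q=0, r=0: 0
p=0, q=0, r=1: 0
p=0, q=1, r=0: 0
p=0, q=1, r=1: 0
p=1, q=0, r=0: 0
p=1, q=0, r=1: 0
p=1, q=1, r=0: 0
p=1, q=1, r=1: 1
Satisfying count = 1

1


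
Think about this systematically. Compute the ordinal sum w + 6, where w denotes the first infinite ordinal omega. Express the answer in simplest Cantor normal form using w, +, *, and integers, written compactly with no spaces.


Compute w + 6.
Ordinal + is associative but NOT commutative; for finite n>0, n + w = w but w + n stays w+n.
w + 6 is already in normal form (a successor ordinal beyond w).
Result = w+6

w+6


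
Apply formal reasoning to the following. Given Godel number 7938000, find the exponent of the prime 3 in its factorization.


Factorize 7938000 by dividing by 3 repeatedly.
Division steps: 3 divides 7938000 exactly 4 time(s).
Exponent of 3 = 4

4


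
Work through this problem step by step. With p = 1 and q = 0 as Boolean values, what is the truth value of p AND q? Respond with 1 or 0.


p = 1, q = 0
Operation: p AND q
Evaluate: 1 AND 0 = 0

0


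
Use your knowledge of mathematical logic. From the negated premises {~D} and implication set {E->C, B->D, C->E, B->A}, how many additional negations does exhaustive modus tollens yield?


Initial negated facts: {~D}
Apply modus tollens to closure:
  ~D and B->D  =>  ~B
Final negated: {~B, ~D}
New negations: {~B}
Count = 1

1


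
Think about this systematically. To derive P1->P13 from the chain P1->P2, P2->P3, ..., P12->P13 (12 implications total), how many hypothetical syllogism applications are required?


With 12 implications in a chain connecting 13 propositions:
P1->P2, P2->P3, ..., P12->P13
Steps needed = (number of implications) - 1 = 12 - 1 = 11

11


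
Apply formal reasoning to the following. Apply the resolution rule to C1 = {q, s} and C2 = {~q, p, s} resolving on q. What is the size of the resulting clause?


Remove q from C1 and ~q from C2.
C1 remainder: {s}
C2 remainder: {p, s}
Union (resolvent): {p, s}
Resolvent has 2 literal(s).

2


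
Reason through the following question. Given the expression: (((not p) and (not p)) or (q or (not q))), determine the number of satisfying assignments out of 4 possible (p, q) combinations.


Check all 4 assignments:
p=0, q=0: 1
p=0, q=1: 1
p=1, q=0: 1
p=1, q=1: 1
Count of True = 4

4


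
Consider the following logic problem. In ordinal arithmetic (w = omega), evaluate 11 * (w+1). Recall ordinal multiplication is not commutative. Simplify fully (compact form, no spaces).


Compute 11 * (w+1).
Ordinal * is associative and left-distributive over +, but NOT commutative; for finite n>1, n*w = w but w*n stays w*n.
By left-distributivity: 11 * (w+1) = 11*w + 11*1 = w + 11 = w+11.
Result = w+11

w+11


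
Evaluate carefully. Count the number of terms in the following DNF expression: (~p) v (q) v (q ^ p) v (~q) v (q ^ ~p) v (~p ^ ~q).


A DNF formula is a disjunction of terms (conjunctions).
Terms are separated by v.
Counting the disjuncts: 6 terms.

6


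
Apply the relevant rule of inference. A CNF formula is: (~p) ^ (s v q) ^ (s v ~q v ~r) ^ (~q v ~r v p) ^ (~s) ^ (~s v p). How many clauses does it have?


A CNF formula is a conjunction of clauses.
Clauses are separated by ^.
Counting the conjuncts: 6 clauses.

6


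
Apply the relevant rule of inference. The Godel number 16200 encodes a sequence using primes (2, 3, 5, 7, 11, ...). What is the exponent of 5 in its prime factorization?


Factorize 16200 by dividing by 5 repeatedly.
Division steps: 5 divides 16200 exactly 2 time(s).
Exponent of 5 = 2

2


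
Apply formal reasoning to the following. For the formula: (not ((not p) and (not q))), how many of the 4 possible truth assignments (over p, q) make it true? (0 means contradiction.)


Check all 4 assignments:
p=0, q=0: 0
p=0, q=1: 1
p=1, q=0: 1
p=1, q=1: 1
Count of True = 3

3


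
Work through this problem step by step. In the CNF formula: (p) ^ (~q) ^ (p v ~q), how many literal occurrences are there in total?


Counting literals in each clause:
Clause 1: 1 literal(s)
Clause 2: 1 literal(s)
Clause 3: 2 literal(s)
Total = 4

4


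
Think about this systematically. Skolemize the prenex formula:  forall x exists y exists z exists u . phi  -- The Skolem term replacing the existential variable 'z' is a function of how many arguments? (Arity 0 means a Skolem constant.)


Quantifier prefix: forall x exists y exists z exists u
'z' is existentially quantified at position 3.
Universal variables preceding it: x
Skolem function arity = 1

1


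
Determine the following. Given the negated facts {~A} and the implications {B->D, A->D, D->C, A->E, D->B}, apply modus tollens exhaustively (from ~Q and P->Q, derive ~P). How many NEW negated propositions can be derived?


Initial negated facts: {~A}
Apply modus tollens to closure:
  (no implication fires)
Final negated: {~A}
New negations: {(none)}
Count = 0

0


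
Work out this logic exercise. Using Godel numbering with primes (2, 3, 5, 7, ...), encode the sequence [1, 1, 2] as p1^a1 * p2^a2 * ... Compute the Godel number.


Encode each element as an exponent of the corresponding prime:
  2^1 = 2
  3^1 = 3
  5^2 = 25
Product = 2 * 3 * 25 = 150

150


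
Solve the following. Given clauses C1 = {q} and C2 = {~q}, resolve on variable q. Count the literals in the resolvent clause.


Remove q from C1 and ~q from C2.
C1 remainder: {}
C2 remainder: {}
Union (resolvent): {} (empty clause)
Resolvent has 0 literal(s).

0


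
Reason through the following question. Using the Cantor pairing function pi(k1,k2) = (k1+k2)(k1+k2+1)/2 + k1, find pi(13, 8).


k1 + k2 = 21
(k1+k2)(k1+k2+1)/2 = 21 * 22 / 2 = 231
pi = 231 + 13 = 244

244


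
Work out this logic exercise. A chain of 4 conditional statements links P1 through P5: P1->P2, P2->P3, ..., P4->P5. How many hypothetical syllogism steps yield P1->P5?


With 4 implications in a chain connecting 5 propositions:
P1->P2, P2->P3, ..., P4->P5
Steps needed = (number of implications) - 1 = 4 - 1 = 3

3


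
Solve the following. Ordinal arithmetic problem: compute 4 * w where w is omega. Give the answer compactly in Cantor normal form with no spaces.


Compute 4 * w.
Ordinal * is associative and left-distributive over +, but NOT commutative; for finite n>1, n*w = w but w*n stays w*n.
For finite n>0, n * w = sup{n*k : k<w} = w. So 4 * w = w.
Result = w

w


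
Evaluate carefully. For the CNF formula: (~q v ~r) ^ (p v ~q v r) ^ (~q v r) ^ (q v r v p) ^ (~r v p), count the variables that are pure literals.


Check each variable for pure literal status:
p: pure positive
q: mixed (not pure)
r: mixed (not pure)
Pure literal count = 1

1


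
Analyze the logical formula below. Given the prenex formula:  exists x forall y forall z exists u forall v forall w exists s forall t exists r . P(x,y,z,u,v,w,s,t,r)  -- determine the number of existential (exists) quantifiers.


Quantifier prefix: exists x forall y forall z exists u forall v forall w exists s forall t exists r
Mark each quantifier type:
  E U U E U U E U E
Universal count = 5, Existential count = 4
Asked for existential (exists) quantifiers: 4

4


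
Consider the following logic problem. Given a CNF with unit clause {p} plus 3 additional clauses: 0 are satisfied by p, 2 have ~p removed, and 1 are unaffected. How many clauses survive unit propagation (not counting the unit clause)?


Satisfied (removed): 0
Shortened (remain): 2
Unchanged (remain): 1
Remaining = 2 + 1 = 3

3


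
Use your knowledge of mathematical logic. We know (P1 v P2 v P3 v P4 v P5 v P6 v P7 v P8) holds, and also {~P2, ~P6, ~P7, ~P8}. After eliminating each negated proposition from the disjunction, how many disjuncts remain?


Original disjuncts (8): P1, P2, P3, P4, P5, P6, P7, P8
Negated (eliminate): ~P2, ~P6, ~P7, ~P8
Remaining disjuncts: P1, P3, P4, P5
Count = 8 - 4 = 4

4


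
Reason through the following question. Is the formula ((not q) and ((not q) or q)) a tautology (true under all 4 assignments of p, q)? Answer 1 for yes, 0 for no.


Check all 4 assignments:
p=0, q=0: 1
p=0, q=1: 0
p=1, q=0: 1
p=1, q=1: 0
Satisfying count = 2/4.
Tautology iff count = 4: no.

0


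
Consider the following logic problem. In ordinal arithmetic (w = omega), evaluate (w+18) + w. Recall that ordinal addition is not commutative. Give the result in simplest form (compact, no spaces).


Compute (w+18) + w.
Ordinal + is associative but NOT commutative; for finite n>0, n + w = w but w + n stays w+n.
(w+18) + w = w + (18+w) = w + w = w*2 (the finite tail 18 is absorbed by the right w).
Result = w*2

w*2


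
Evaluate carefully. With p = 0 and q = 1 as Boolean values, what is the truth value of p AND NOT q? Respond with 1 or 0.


p = 0, q = 1
Operation: p AND NOT q
Evaluate: 0 AND NOT 1 = 0

0


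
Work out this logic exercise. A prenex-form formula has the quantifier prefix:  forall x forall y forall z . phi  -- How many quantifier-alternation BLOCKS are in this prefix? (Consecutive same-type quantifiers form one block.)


Quantifier-type sequence: A A A  (A=forall, E=exists)
Group into maximal same-type runs:
  Ax3
Number of blocks = 1

1


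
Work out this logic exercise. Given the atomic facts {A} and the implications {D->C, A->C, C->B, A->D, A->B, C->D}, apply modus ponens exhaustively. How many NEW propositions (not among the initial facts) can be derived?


Initial facts: {A}
Apply modus ponens to closure:
  A and A->C  =>  C
  C and C->B  =>  B
  A and A->D  =>  D
Final known: {A, B, C, D}
New propositions: {B, C, D}
Count = 3

3


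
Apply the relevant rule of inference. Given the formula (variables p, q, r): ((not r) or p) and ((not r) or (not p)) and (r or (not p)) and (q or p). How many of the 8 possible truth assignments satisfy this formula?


Evaluate all 8 assignments for p, q, r:
p=0, q=0, r=0: 0
p=0, q=0, r=1: 0
p=0, q=1, r=0: 1
p=0, q=1, r=1: 0
p=1, q=0, r=0: 0
p=1, q=0, r=1: 0
p=1, q=1, r=0: 0
p=1, q=1, r=1: 0
Satisfying count = 1

1


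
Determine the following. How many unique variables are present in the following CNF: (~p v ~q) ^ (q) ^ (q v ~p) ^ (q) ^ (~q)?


Identify each variable that appears in the formula.
Variables found: p, q
Count = 2

2


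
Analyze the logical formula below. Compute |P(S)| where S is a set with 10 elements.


The power set of a set with n elements has 2^n elements.
|P(S)| = 2^10 = 1024

1024


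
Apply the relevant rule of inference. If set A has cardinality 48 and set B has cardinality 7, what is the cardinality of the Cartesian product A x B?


The Cartesian product A x B contains all ordered pairs (a, b).
|A x B| = |A| * |B| = 48 * 7 = 336

336


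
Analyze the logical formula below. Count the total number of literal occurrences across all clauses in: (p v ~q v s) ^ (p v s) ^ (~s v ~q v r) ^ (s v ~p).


Counting literals in each clause:
Clause 1: 3 literal(s)
Clause 2: 2 literal(s)
Clause 3: 3 literal(s)
Clause 4: 2 literal(s)
Total = 10

10


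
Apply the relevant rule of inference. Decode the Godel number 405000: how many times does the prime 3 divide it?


Factorize 405000 by dividing by 3 repeatedly.
Division steps: 3 divides 405000 exactly 4 time(s).
Exponent of 3 = 4

4


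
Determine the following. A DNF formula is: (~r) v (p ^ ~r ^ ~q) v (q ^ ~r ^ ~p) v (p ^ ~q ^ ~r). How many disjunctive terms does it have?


A DNF formula is a disjunction of terms (conjunctions).
Terms are separated by v.
Counting the disjuncts: 4 terms.

4


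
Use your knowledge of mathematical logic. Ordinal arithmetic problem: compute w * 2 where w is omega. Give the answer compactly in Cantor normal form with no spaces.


Compute w * 2.
Ordinal * is associative and left-distributive over +, but NOT commutative; for finite n>1, n*w = w but w*n stays w*n.
w * 2 means 2 copies of w concatenated: w*2.
Result = w*2

w*2


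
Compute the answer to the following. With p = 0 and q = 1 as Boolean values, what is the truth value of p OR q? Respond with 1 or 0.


p = 0, q = 1
Operation: p OR q
Evaluate: 0 OR 1 = 1

1


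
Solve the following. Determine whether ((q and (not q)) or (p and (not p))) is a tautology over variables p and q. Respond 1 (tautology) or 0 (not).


Check all 4 assignments:
p=0, q=0: 0
p=0, q=1: 0
p=1, q=0: 0
p=1, q=1: 0
Satisfying count = 0/4.
Tautology iff count = 4: no.

0


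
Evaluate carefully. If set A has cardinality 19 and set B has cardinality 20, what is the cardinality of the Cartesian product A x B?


The Cartesian product A x B contains all ordered pairs (a, b).
|A x B| = |A| * |B| = 19 * 20 = 380

380


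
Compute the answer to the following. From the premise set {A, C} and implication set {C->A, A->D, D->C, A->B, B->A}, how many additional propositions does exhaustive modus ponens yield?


Initial facts: {A, C}
Apply modus ponens to closure:
  A and A->D  =>  D
  A and A->B  =>  B
Final known: {A, B, C, D}
New propositions: {B, D}
Count = 2

2


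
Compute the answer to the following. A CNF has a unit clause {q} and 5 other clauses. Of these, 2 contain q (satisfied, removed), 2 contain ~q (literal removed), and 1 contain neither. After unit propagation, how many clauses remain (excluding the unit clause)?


Satisfied (removed): 2
Shortened (remain): 2
Unchanged (remain): 1
Remaining = 2 + 1 = 3

3


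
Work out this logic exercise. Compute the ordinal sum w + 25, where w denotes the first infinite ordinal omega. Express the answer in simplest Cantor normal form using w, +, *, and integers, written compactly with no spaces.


Compute w + 25.
Ordinal + is associative but NOT commutative; for finite n>0, n + w = w but w + n stays w+n.
w + 25 is already in normal form (a successor ordinal beyond w).
Result = w+25

w+25


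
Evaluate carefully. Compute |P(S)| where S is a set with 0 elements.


The power set of a set with n elements has 2^n elements.
|P(S)| = 2^0 = 1

1


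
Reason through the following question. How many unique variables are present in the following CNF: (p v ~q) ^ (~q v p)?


Identify each variable that appears in the formula.
Variables found: p, q
Count = 2

2


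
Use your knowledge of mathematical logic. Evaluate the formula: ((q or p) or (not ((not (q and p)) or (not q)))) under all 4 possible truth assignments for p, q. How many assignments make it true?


Check all 4 assignments:
p=0, q=0: 0
p=0, q=1: 1
p=1, q=0: 1
p=1, q=1: 1
Count of True = 3

3


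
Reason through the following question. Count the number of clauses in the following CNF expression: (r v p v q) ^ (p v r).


A CNF formula is a conjunction of clauses.
Clauses are separated by ^.
Counting the conjuncts: 2 clauses.

2


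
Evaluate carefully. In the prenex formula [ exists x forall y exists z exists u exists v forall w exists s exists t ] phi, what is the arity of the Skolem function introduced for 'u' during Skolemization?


Quantifier prefix: exists x forall y exists z exists u exists v forall w exists s exists t
'u' is existentially quantified at position 4.
Universal variables preceding it: y
Skolem function arity = 1

1


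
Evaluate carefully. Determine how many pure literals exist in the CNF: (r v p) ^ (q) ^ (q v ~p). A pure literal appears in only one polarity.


Check each variable for pure literal status:
p: mixed (not pure)
q: pure positive
r: pure positive
Pure literal count = 2

2


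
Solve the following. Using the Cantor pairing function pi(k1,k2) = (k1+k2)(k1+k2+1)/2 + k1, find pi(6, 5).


k1 + k2 = 11
(k1+k2)(k1+k2+1)/2 = 11 * 12 / 2 = 66
pi = 66 + 6 = 72

72


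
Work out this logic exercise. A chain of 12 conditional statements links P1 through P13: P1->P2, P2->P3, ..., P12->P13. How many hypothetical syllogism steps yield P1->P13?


With 12 implications in a chain connecting 13 propositions:
P1->P2, P2->P3, ..., P12->P13
Steps needed = (number of implications) - 1 = 12 - 1 = 11

11


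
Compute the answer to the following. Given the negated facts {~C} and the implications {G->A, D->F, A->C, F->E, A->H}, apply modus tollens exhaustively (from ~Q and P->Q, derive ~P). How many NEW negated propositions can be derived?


Initial negated facts: {~C}
Apply modus tollens to closure:
  ~C and A->C  =>  ~A
  ~A and G->A  =>  ~G
Final negated: {~A, ~C, ~G}
New negations: {~A, ~G}
Count = 2

2


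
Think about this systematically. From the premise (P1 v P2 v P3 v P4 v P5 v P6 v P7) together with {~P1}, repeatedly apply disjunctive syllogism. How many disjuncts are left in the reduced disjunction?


Original disjuncts (7): P1, P2, P3, P4, P5, P6, P7
Negated (eliminate): ~P1
Remaining disjuncts: P2, P3, P4, P5, P6, P7
Count = 7 - 1 = 6

6


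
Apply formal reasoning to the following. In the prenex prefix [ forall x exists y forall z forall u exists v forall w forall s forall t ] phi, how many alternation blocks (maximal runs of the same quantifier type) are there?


Quantifier-type sequence: A E A A E A A A  (A=forall, E=exists)
Group into maximal same-type runs:
  Ax1 | Ex1 | Ax2 | Ex1 | Ax3
Number of blocks = 5

5


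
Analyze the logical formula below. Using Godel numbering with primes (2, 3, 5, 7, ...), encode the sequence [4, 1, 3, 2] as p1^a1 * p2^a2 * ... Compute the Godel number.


Encode each element as an exponent of the corresponding prime:
  2^4 = 16
  3^1 = 3
  5^3 = 125
  7^2 = 49
Product = 16 * 3 * 125 * 49 = 294000

294000


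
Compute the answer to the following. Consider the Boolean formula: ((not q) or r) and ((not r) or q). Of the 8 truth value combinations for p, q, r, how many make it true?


Evaluate all 8 assignments for p, q, r:
p=0, q=0, r=0: 1
p=0, q=0, r=1: 0
p=0, q=1, r=0: 0
p=0, q=1, r=1: 1
p=1, q=0, r=0: 1
p=1, q=0, r=1: 0
p=1, q=1, r=0: 0
p=1, q=1, r=1: 1
Satisfying count = 4

4


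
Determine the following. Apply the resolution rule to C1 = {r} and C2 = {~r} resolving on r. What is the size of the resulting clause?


Remove r from C1 and ~r from C2.
C1 remainder: {}
C2 remainder: {}
Union (resolvent): {} (empty clause)
Resolvent has 0 literal(s).

0


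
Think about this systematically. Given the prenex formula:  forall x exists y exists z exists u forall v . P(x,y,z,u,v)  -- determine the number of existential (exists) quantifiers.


Quantifier prefix: forall x exists y exists z exists u forall v
Mark each quantifier type:
  U E E E U
Universal count = 2, Existential count = 3
Asked for existential (exists) quantifiers: 3

3


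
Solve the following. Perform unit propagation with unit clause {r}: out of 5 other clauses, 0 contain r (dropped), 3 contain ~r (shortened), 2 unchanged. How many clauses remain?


Satisfied (removed): 0
Shortened (remain): 3
Unchanged (remain): 2
Remaining = 3 + 2 = 5

5


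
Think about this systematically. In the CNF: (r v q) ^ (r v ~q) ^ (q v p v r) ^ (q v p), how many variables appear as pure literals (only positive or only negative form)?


Check each variable for pure literal status:
p: pure positive
q: mixed (not pure)
r: pure positive
Pure literal count = 2

2


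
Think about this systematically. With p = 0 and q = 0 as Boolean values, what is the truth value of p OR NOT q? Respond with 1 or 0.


p = 0, q = 0
Operation: p OR NOT q
Evaluate: 0 OR NOT 0 = 1

1


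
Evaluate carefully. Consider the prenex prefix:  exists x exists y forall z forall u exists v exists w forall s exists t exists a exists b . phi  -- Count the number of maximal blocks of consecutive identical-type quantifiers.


Quantifier-type sequence: E E A A E E A E E E  (A=forall, E=exists)
Group into maximal same-type runs:
  Ex2 | Ax2 | Ex2 | Ax1 | Ex3
Number of blocks = 5

5


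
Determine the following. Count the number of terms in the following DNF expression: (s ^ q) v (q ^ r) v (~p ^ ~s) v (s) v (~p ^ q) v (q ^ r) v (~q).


A DNF formula is a disjunction of terms (conjunctions).
Terms are separated by v.
Counting the disjuncts: 7 terms.

7


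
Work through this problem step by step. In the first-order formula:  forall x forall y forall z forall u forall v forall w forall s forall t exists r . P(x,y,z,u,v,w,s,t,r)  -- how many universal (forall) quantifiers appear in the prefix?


Quantifier prefix: forall x forall y forall z forall u forall v forall w forall s forall t exists r
Mark each quantifier type:
  U U U U U U U U E
Universal count = 8, Existential count = 1
Asked for universal (forall) quantifiers: 8

8


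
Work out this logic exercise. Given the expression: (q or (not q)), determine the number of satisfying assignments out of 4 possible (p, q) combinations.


Check all 4 assignments:
p=0, q=0: 1
p=0, q=1: 1
p=1, q=0: 1
p=1, q=1: 1
Count of True = 4

4


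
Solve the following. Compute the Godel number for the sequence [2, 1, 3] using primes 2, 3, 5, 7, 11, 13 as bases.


Encode each element as an exponent of the corresponding prime:
  2^2 = 4
  3^1 = 3
  5^3 = 125
Product = 4 * 3 * 125 = 1500

1500


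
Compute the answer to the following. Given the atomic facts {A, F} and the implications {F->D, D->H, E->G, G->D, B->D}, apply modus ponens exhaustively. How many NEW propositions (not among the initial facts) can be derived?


Initial facts: {A, F}
Apply modus ponens to closure:
  F and F->D  =>  D
  D and D->H  =>  H
Final known: {A, D, F, H}
New propositions: {D, H}
Count = 2

2


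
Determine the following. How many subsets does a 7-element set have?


The power set of a set with n elements has 2^n elements.
|P(S)| = 2^7 = 128

128


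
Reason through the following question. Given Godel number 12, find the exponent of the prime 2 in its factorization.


Factorize 12 by dividing by 2 repeatedly.
Division steps: 2 divides 12 exactly 2 time(s).
Exponent of 2 = 2

2


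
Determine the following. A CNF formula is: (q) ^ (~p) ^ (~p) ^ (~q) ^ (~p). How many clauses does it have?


A CNF formula is a conjunction of clauses.
Clauses are separated by ^.
Counting the conjuncts: 5 clauses.

5


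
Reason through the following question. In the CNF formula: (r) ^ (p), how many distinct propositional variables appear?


Identify each variable that appears in the formula.
Variables found: p, r
Count = 2

2


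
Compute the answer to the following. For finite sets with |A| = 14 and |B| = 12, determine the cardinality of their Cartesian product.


The Cartesian product A x B contains all ordered pairs (a, b).
|A x B| = |A| * |B| = 14 * 12 = 168

168


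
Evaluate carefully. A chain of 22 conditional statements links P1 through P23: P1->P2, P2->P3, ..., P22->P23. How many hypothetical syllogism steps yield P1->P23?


With 22 implications in a chain connecting 23 propositions:
P1->P2, P2->P3, ..., P22->P23
Steps needed = (number of implications) - 1 = 22 - 1 = 21

21


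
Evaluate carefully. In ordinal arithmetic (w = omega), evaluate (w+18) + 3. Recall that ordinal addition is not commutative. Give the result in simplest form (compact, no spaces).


Compute (w+18) + 3.
Ordinal + is associative but NOT commutative; for finite n>0, n + w = w but w + n stays w+n.
By associativity: (w+18) + 3 = w + (18+3) = w+21.
Result = w+21

w+21


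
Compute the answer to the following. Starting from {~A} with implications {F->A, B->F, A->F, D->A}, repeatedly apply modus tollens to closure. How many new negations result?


Initial negated facts: {~A}
Apply modus tollens to closure:
  ~A and F->A  =>  ~F
  ~F and B->F  =>  ~B
  ~A and D->A  =>  ~D
Final negated: {~A, ~B, ~D, ~F}
New negations: {~B, ~D, ~F}
Count = 3

3


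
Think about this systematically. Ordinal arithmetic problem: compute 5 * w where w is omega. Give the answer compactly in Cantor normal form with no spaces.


Compute 5 * w.
Ordinal * is associative and left-distributive over +, but NOT commutative; for finite n>1, n*w = w but w*n stays w*n.
For finite n>0, n * w = sup{n*k : k<w} = w. So 5 * w = w.
Result = w

w


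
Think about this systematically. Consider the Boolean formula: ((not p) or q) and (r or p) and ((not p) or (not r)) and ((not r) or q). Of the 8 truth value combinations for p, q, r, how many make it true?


Evaluate all 8 assignments for p, q, r:
p=0, q=0, r=0: 0
p=0, q=0, r=1: 0
p=0, q=1, r=0: 0
p=0, q=1, r=1: 1
p=1, q=0, r=0: 0
p=1, q=0, r=1: 0
p=1, q=1, r=0: 1
p=1, q=1, r=1: 0
Satisfying count = 2

2


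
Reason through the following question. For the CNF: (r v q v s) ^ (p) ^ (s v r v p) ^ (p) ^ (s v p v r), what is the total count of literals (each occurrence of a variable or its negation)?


Counting literals in each clause:
Clause 1: 3 literal(s)
Clause 2: 1 literal(s)
Clause 3: 3 literal(s)
Clause 4: 1 literal(s)
Clause 5: 3 literal(s)
Total = 11

11


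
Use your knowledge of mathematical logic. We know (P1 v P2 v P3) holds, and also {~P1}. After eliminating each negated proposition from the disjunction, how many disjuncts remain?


Original disjuncts (3): P1, P2, P3
Negated (eliminate): ~P1
Remaining disjuncts: P2, P3
Count = 3 - 1 = 2

2


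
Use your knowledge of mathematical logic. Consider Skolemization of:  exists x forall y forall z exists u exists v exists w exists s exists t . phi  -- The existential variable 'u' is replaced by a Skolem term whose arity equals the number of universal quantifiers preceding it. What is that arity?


Quantifier prefix: exists x forall y forall z exists u exists v exists w exists s exists t
'u' is existentially quantified at position 4.
Universal variables preceding it: y, z
Skolem function arity = 2

2


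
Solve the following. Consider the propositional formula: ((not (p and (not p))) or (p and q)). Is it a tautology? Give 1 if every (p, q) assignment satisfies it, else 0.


Check all 4 assignments:
p=0, q=0: 1
p=0, q=1: 1
p=1, q=0: 1
p=1, q=1: 1
Satisfying count = 4/4.
Tautology iff count = 4: yes.

1


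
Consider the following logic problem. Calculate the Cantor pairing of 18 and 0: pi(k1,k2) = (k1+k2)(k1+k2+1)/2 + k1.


k1 + k2 = 18
(k1+k2)(k1+k2+1)/2 = 18 * 19 / 2 = 171
pi = 171 + 18 = 189

189


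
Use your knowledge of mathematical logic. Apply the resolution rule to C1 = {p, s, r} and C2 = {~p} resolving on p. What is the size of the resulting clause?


Remove p from C1 and ~p from C2.
C1 remainder: {s, r}
C2 remainder: {}
Union (resolvent): {r, s}
Resolvent has 2 literal(s).

2


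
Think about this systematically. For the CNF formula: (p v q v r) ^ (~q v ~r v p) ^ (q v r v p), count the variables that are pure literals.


Check each variable for pure literal status:
p: pure positive
q: mixed (not pure)
r: mixed (not pure)
Pure literal count = 1

1


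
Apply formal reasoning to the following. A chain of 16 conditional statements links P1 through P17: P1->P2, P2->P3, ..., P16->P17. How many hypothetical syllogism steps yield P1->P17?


With 16 implications in a chain connecting 17 propositions:
P1->P2, P2->P3, ..., P16->P17
Steps needed = (number of implications) - 1 = 16 - 1 = 15

15


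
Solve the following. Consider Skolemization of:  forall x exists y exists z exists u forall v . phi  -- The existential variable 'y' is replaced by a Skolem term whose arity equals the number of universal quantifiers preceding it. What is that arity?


Quantifier prefix: forall x exists y exists z exists u forall v
'y' is existentially quantified at position 2.
Universal variables preceding it: x
Skolem function arity = 1

1


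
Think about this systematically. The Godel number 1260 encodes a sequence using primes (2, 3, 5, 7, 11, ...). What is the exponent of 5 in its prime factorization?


Factorize 1260 by dividing by 5 repeatedly.
Division steps: 5 divides 1260 exactly 1 time(s).
Exponent of 5 = 1

1


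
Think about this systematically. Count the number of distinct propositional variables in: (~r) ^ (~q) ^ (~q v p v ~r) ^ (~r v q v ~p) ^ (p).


Identify each variable that appears in the formula.
Variables found: p, q, r
Count = 3

3


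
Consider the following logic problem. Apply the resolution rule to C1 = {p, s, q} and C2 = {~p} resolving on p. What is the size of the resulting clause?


Remove p from C1 and ~p from C2.
C1 remainder: {s, q}
C2 remainder: {}
Union (resolvent): {q, s}
Resolvent has 2 literal(s).

2


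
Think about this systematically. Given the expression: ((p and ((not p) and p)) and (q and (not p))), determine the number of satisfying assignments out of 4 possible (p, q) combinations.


Check all 4 assignments:
p=0, q=0: 0
p=0, q=1: 0
p=1, q=0: 0
p=1, q=1: 0
Count of True = 0

0


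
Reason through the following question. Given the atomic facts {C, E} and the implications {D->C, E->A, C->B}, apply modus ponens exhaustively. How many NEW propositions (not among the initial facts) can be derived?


Initial facts: {C, E}
Apply modus ponens to closure:
  E and E->A  =>  A
  C and C->B  =>  B
Final known: {A, B, C, E}
New propositions: {A, B}
Count = 2

2


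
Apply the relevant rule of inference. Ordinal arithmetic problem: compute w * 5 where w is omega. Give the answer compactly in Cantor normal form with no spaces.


Compute w * 5.
Ordinal * is associative and left-distributive over +, but NOT commutative; for finite n>1, n*w = w but w*n stays w*n.
w * 5 means 5 copies of w concatenated: w*5.
Result = w*5

w*5


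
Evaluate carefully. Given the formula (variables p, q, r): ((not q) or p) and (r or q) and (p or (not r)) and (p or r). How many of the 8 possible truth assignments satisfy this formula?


Evaluate all 8 assignments for p, q, r:
p=0, q=0, r=0: 0
p=0, q=0, r=1: 0
p=0, q=1, r=0: 0
p=0, q=1, r=1: 0
p=1, q=0, r=0: 0
p=1, q=0, r=1: 1
p=1, q=1, r=0: 1
p=1, q=1, r=1: 1
Satisfying count = 3

3


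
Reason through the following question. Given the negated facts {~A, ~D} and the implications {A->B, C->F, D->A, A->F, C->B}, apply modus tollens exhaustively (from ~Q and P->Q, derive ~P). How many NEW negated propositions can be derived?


Initial negated facts: {~A, ~D}
Apply modus tollens to closure:
  (no implication fires)
Final negated: {~A, ~D}
New negations: {(none)}
Count = 0

0
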